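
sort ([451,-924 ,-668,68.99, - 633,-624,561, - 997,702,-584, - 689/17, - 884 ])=[-997, - 924, - 884, -668,-633,-624,-584,-689/17,68.99, 451,561,702]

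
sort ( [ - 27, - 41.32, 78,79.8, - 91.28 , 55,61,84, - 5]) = [-91.28,-41.32,  -  27, - 5 , 55,61,78,79.8, 84]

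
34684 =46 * 754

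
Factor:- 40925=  - 5^2*1637^1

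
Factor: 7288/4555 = 8/5 = 2^3 * 5^ (- 1)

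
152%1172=152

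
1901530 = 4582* 415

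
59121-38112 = 21009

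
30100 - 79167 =  -  49067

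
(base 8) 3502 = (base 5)24413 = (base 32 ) 1Q2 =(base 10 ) 1858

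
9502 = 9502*1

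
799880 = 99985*8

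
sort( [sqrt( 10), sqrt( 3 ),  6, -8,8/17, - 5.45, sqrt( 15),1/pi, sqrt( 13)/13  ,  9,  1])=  [ -8,-5.45,  sqrt( 13 )/13,1/pi,  8/17, 1  ,  sqrt ( 3), sqrt( 10),sqrt(15), 6, 9] 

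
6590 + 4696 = 11286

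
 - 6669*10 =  - 66690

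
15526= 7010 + 8516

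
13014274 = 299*43526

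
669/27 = 24 + 7/9 =24.78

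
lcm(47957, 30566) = 2781506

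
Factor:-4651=-4651^1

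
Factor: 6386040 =2^3*3^7*5^1*73^1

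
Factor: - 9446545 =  - 5^1*1889309^1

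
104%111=104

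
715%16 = 11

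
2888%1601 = 1287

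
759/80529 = 253/26843 = 0.01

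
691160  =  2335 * 296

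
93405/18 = 5189 + 1/6 = 5189.17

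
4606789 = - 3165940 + 7772729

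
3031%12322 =3031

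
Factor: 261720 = 2^3*3^2*5^1*727^1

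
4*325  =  1300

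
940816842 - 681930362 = 258886480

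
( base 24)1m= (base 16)2e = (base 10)46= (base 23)20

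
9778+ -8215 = 1563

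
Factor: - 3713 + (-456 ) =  - 4169= -11^1*379^1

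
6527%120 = 47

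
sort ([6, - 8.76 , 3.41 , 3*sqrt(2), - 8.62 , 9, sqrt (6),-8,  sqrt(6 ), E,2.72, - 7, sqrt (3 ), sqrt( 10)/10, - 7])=[ - 8.76, - 8.62,-8, - 7, - 7 , sqrt(10)/10,  sqrt(3), sqrt(6), sqrt( 6), E, 2.72 , 3.41  ,  3* sqrt( 2) , 6 , 9] 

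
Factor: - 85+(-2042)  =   - 2127 = - 3^1*709^1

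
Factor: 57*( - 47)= - 3^1 * 19^1*47^1 = - 2679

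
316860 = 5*63372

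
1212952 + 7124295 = 8337247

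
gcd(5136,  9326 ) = 2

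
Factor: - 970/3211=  - 2^1 *5^1*13^( - 2)*19^( - 1)*97^1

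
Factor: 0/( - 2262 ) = 0^1 =0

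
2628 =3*876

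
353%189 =164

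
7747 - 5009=2738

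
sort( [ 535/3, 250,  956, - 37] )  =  [ - 37, 535/3, 250,  956]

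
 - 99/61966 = -99/61966  =  - 0.00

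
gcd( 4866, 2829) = 3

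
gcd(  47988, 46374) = 6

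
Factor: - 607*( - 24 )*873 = 12717864 = 2^3*3^3*97^1 *607^1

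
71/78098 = 71/78098 = 0.00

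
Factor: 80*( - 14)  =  - 2^5*5^1*7^1 = - 1120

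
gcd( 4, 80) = 4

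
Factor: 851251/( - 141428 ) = -2^(-2)*7^(  -  1) * 5051^( - 1 )*851251^1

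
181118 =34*5327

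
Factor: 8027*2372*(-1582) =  - 2^3*7^1*23^1*113^1*349^1*593^1 = - 30121349608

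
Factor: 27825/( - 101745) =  - 3^ ( - 1)*5^1* 17^( - 1)*19^( - 1)*53^1= - 265/969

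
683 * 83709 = 57173247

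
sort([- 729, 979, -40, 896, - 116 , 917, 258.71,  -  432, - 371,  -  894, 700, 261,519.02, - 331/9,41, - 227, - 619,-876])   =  [ - 894, - 876,- 729, - 619,-432,-371, -227,- 116,  -  40, - 331/9,  41,258.71, 261,519.02,  700,896 , 917, 979 ] 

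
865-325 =540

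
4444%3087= 1357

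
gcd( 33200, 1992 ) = 664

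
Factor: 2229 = 3^1*743^1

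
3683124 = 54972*67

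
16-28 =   -  12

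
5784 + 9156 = 14940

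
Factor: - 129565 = -5^1*25913^1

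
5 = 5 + 0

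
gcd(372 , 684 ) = 12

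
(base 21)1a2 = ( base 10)653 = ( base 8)1215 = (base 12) 465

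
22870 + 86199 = 109069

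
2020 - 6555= - 4535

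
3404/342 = 9  +  163/171 =9.95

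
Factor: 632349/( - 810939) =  - 210783/270313 =-3^1 * 17^1*19^(  -  1)*41^(-1 )*347^( - 1 )*4133^1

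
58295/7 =8327 + 6/7 = 8327.86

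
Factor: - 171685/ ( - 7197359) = 5^1 * 13^(  -  1)*34337^1*553643^ ( - 1 ) 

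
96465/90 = 6431/6 = 1071.83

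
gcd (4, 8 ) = 4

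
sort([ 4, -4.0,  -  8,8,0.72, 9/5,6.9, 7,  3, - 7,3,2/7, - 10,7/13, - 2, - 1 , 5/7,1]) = [ -10, -8, - 7, - 4.0, - 2, - 1, 2/7, 7/13,  5/7, 0.72, 1, 9/5,3,  3,4,6.9 , 7, 8] 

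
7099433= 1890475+5208958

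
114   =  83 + 31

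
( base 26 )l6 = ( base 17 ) 1f8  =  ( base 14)2B6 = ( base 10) 552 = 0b1000101000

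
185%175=10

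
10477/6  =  1746+1/6 = 1746.17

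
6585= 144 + 6441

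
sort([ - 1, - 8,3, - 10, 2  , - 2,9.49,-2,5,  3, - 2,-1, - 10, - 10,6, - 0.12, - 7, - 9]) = [ - 10 , - 10, - 10, - 9, - 8 , - 7, - 2,- 2, - 2, - 1, - 1, - 0.12,2,3,3,5,6 , 9.49]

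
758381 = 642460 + 115921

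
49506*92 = 4554552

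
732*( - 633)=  - 463356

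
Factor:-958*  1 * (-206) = 197348 = 2^2*103^1 * 479^1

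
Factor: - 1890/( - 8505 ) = 2^1*3^( - 2) = 2/9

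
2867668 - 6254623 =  - 3386955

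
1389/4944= 463/1648 = 0.28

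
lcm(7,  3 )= 21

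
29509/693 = 29509/693 = 42.58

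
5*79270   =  396350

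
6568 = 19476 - 12908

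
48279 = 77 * 627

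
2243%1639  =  604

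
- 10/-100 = 1/10  =  0.10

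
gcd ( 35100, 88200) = 900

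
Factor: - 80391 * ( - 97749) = 3^3*127^1 * 211^1 * 10861^1=7858139859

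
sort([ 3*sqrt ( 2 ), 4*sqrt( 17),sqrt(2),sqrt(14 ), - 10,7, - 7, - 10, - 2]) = [ - 10,  -  10, - 7, - 2 , sqrt ( 2 ), sqrt(14),3*sqrt( 2) , 7,4*sqrt(17)]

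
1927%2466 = 1927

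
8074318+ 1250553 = 9324871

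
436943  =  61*7163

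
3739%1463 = 813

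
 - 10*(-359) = 3590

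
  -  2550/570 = - 5 + 10/19 = - 4.47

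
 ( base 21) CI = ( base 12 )1a6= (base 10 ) 270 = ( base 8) 416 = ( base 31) 8M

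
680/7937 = 680/7937 = 0.09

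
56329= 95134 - 38805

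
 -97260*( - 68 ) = 6613680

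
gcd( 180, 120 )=60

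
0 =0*99716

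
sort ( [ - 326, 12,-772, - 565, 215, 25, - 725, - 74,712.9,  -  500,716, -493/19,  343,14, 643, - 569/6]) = [  -  772,-725,  -  565,-500,  -  326, - 569/6, - 74, - 493/19,12,14, 25,215 , 343,643,712.9,716 ]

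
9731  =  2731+7000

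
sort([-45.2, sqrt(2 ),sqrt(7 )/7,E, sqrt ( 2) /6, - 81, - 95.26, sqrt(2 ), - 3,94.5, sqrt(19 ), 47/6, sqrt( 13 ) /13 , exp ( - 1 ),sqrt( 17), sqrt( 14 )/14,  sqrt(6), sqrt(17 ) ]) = [ - 95.26,-81,  -  45.2, - 3, sqrt(2) /6, sqrt( 14)/14, sqrt(13) /13, exp( - 1), sqrt( 7)/7, sqrt(2 ), sqrt(2), sqrt(6),E, sqrt(17 ) , sqrt( 17), sqrt( 19 ), 47/6,  94.5] 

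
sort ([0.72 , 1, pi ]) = [ 0.72, 1,pi] 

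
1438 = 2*719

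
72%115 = 72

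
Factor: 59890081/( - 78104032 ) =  - 2^(  -  5)*3797^1*15773^1*2440751^(-1)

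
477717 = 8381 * 57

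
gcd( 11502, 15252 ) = 6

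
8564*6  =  51384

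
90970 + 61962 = 152932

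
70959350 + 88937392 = 159896742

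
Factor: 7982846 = 2^1*1019^1*3917^1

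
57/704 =57/704=0.08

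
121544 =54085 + 67459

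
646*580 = 374680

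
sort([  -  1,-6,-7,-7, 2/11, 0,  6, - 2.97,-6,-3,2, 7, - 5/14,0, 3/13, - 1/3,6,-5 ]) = [ - 7,-7,-6,-6,-5,  -  3,-2.97,  -  1, - 5/14,  -  1/3, 0,0, 2/11, 3/13,  2, 6,6, 7 ] 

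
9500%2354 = 84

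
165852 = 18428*9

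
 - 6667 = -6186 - 481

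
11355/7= 1622 + 1/7 = 1622.14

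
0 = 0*46781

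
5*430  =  2150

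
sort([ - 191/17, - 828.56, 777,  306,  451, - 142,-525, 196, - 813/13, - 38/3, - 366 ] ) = [ - 828.56,-525, -366, - 142, - 813/13,-38/3,  -  191/17,196 , 306, 451, 777]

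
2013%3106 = 2013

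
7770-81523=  - 73753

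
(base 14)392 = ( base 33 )ln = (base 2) 1011001100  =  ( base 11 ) 5a1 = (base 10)716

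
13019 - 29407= - 16388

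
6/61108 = 3/30554=0.00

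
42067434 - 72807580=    - 30740146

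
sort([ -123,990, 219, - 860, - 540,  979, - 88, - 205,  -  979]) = [ - 979, - 860, - 540, - 205, - 123 , - 88, 219,979, 990]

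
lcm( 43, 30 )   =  1290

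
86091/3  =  28697 = 28697.00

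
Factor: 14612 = 2^2*13^1 * 281^1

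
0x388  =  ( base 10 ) 904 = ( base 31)T5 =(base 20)254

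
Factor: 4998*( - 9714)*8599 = - 417486368628  =  - 2^2*3^2*7^2*17^1*1619^1*8599^1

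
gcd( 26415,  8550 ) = 45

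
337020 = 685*492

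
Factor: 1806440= 2^3 * 5^1*45161^1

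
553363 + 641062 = 1194425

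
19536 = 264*74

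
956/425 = 2 + 106/425 = 2.25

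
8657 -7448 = 1209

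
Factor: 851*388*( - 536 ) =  - 2^5 * 23^1*37^1*67^1 *97^1=- 176980768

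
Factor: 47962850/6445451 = 2^1*5^2*13^1* 23^( - 1 )*71^(-1 )*113^1*653^1*3947^(-1 ) 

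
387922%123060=18742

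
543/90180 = 181/30060=0.01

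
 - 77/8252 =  - 77/8252 = - 0.01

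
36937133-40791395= - 3854262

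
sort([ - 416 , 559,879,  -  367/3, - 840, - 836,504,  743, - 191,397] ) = [ - 840, - 836, - 416,  -  191,  -  367/3, 397, 504,559,743,879]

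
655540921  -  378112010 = 277428911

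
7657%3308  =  1041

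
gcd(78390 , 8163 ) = 9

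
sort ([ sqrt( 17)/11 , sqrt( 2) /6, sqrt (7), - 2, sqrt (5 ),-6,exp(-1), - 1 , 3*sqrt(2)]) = [-6,-2,- 1, sqrt(2) /6,exp( - 1),sqrt(17) /11, sqrt(5),sqrt(7), 3*sqrt( 2) ]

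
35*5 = 175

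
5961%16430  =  5961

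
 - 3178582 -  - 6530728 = 3352146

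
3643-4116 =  - 473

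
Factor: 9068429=17^1*103^1*5179^1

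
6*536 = 3216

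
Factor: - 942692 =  - 2^2*235673^1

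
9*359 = 3231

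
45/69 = 15/23 = 0.65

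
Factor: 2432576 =2^6*191^1*199^1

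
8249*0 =0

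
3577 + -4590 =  - 1013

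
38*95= 3610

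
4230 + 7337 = 11567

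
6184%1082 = 774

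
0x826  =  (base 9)2767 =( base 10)2086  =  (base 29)2dr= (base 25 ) 38b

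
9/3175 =9/3175= 0.00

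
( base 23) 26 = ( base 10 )52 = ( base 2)110100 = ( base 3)1221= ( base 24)24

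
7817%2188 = 1253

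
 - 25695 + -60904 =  - 86599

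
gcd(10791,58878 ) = 9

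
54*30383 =1640682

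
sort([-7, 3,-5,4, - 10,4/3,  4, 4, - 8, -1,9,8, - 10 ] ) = [ - 10,- 10, - 8,-7, - 5, - 1, 4/3, 3,4, 4, 4, 8,  9]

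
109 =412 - 303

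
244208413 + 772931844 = 1017140257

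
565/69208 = 565/69208 = 0.01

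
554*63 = 34902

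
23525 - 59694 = - 36169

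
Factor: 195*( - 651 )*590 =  - 2^1*3^2*5^2 *7^1 *13^1*31^1*59^1  =  - 74897550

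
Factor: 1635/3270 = 2^( - 1 ) = 1/2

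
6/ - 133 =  -6/133 =- 0.05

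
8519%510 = 359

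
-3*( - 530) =1590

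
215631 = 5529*39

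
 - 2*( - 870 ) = 1740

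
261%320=261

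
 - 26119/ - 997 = 26119/997=26.20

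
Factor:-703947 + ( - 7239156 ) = -7943103 = -3^4*7^1*14009^1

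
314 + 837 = 1151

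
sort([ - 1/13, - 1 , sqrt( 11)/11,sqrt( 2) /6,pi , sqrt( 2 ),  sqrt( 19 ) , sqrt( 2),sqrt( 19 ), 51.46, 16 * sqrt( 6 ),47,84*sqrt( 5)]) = [ -1, - 1/13,sqrt( 2)/6,  sqrt( 11 ) /11,sqrt(2 ), sqrt(2 ),pi, sqrt( 19 ),sqrt(19 ),16*sqrt (6), 47,51.46,84 *sqrt(5 )]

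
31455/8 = 3931  +  7/8 = 3931.88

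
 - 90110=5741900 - 5832010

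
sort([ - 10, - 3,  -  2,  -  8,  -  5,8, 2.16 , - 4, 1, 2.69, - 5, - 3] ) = [ - 10, - 8,  -  5, - 5,  -  4, -3,-3,-2,1, 2.16,2.69,8]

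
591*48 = 28368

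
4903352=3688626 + 1214726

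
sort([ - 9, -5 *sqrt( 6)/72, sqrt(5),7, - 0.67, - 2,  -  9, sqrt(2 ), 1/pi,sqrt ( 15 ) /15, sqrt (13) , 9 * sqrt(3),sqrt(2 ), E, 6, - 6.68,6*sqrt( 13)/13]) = [ - 9,- 9, - 6.68, - 2, - 0.67,-5 * sqrt(6)/72, sqrt( 15)/15, 1/pi, sqrt(2 ),  sqrt( 2), 6*sqrt( 13)/13,sqrt( 5 ),  E, sqrt( 13),6,7,9*sqrt(  3) ] 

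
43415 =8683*5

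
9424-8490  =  934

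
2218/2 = 1109 = 1109.00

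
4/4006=2/2003  =  0.00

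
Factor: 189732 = 2^2*3^1*97^1*163^1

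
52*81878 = 4257656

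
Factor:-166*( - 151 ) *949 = 23787634  =  2^1* 13^1* 73^1*83^1*151^1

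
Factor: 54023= 89^1*607^1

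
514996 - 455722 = 59274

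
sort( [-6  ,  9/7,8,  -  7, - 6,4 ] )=[ - 7,  -  6, - 6,9/7,4,8]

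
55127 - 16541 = 38586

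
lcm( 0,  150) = 0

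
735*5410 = 3976350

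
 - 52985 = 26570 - 79555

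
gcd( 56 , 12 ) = 4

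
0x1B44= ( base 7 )26231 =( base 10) 6980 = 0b1101101000100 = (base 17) 172a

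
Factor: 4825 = 5^2*193^1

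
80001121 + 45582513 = 125583634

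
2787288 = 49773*56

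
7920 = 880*9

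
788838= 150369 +638469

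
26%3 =2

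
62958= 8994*7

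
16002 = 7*2286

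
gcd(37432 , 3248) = 8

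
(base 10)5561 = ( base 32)5dp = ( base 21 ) cch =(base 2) 1010110111001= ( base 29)6HM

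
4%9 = 4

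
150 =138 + 12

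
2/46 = 1/23= 0.04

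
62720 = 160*392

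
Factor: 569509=137^1 * 4157^1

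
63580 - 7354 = 56226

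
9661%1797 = 676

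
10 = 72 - 62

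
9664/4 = 2416 = 2416.00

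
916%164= 96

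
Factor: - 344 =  -2^3*43^1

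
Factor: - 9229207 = - 13^1*293^1*2423^1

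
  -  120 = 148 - 268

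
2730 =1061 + 1669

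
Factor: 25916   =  2^2*11^1* 19^1* 31^1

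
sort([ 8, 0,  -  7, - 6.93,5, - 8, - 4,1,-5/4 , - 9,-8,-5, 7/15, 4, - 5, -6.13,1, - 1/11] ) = [ - 9, - 8, - 8,-7, - 6.93, - 6.13, -5, - 5, - 4, - 5/4,  -  1/11, 0, 7/15, 1, 1, 4, 5, 8 ]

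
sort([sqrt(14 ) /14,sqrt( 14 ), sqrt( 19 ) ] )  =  [ sqrt(14)/14,sqrt( 14 ),sqrt (19)]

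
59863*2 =119726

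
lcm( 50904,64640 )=4072320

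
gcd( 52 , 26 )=26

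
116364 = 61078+55286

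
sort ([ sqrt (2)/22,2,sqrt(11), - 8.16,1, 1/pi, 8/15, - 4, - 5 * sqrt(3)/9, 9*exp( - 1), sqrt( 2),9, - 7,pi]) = [-8.16, - 7, - 4, - 5*sqrt (3)/9,sqrt (2)/22,1/pi,  8/15,  1,  sqrt(2),2,pi, 9 * exp( - 1 ),sqrt (11), 9]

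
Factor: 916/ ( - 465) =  - 2^2*3^( - 1)*5^ (-1 )*31^(-1 )*229^1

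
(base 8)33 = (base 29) R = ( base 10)27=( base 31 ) R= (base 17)1a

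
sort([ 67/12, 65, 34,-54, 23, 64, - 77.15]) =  [ - 77.15 ,  -  54 , 67/12, 23 , 34, 64,65] 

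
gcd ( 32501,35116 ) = 1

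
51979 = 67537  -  15558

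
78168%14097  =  7683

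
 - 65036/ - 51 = 1275 + 11/51 = 1275.22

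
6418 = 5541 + 877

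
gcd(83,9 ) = 1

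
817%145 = 92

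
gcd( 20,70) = 10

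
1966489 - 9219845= - 7253356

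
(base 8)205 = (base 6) 341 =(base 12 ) b1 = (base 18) 77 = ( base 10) 133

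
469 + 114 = 583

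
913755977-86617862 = 827138115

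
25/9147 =25/9147 = 0.00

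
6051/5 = 6051/5 = 1210.20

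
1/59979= 1/59979 = 0.00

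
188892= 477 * 396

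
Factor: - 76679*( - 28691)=13^1*2207^1*76679^1 = 2199997189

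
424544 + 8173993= 8598537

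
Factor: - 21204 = -2^2*3^2*19^1*31^1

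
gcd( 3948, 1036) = 28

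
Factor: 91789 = 19^1*4831^1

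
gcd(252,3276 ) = 252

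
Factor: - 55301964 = -2^2*3^1*1097^1*4201^1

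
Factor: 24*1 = 24 = 2^3*3^1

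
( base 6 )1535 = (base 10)419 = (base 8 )643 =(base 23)I5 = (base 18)155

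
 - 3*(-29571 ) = 88713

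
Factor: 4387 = 41^1*107^1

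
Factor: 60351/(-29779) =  - 3^1  *  97^( - 1)*307^ ( - 1 )*20117^1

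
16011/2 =8005 + 1/2 =8005.50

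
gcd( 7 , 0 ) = 7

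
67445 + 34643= 102088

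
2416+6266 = 8682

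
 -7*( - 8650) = 60550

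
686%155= 66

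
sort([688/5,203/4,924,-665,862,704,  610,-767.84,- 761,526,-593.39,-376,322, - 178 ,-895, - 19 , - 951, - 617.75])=[ - 951,  -  895,  -  767.84 ,-761, - 665,-617.75, - 593.39,-376, - 178,-19, 203/4,688/5,322,526,610,704, 862,924 ]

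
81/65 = 81/65 = 1.25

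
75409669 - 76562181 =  - 1152512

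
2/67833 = 2/67833 = 0.00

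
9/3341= 9/3341 = 0.00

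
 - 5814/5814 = -1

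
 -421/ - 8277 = 421/8277 = 0.05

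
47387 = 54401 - 7014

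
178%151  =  27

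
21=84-63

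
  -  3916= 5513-9429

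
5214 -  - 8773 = 13987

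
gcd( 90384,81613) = 7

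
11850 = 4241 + 7609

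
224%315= 224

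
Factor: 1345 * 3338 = 4489610 = 2^1*5^1*269^1*1669^1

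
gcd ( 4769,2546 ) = 19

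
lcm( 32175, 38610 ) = 193050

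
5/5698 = 5/5698 = 0.00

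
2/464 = 1/232 = 0.00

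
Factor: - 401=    - 401^1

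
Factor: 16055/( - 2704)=  -  95/16=- 2^( - 4)*5^1*19^1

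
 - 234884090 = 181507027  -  416391117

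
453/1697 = 453/1697=0.27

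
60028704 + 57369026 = 117397730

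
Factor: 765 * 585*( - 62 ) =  - 27746550 = -2^1*3^4 * 5^2*13^1 * 17^1*31^1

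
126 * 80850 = 10187100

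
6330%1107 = 795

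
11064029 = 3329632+7734397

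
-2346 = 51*( - 46) 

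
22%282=22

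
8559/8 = 1069 + 7/8= 1069.88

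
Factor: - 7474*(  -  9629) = 71967146 = 2^1*37^1*101^1 * 9629^1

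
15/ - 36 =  - 1 + 7/12 = - 0.42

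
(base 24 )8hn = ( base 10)5039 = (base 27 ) 6oh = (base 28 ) 6br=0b1001110101111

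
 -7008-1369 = -8377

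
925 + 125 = 1050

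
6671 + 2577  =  9248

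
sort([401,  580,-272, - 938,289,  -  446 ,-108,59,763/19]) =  [- 938, - 446, - 272,  -  108, 763/19 , 59, 289, 401,580 ]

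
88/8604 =22/2151=0.01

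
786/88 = 8 + 41/44=8.93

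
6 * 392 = 2352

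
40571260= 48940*829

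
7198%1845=1663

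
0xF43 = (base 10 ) 3907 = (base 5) 111112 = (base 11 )2a32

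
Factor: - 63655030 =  - 2^1*5^1 * 23^1*103^1*2687^1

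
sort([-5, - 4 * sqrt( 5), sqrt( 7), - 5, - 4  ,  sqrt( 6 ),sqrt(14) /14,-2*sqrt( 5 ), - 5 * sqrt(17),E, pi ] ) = [-5  *  sqrt(17), - 4  *sqrt( 5 ) , - 5 , - 5, - 2 * sqrt(5), - 4, sqrt( 14 ) /14,  sqrt ( 6) , sqrt( 7 ), E, pi ] 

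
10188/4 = 2547=2547.00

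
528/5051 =528/5051 = 0.10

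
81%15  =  6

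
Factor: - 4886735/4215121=-5^1 * 7^1*17^1*29^( - 1)*43^1*191^1*145349^ ( - 1) 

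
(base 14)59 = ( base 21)3g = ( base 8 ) 117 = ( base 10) 79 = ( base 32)2F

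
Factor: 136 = 2^3 * 17^1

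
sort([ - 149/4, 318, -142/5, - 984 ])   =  [-984, - 149/4, - 142/5, 318] 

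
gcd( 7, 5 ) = 1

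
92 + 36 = 128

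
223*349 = 77827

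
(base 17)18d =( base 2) 110110110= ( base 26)gm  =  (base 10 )438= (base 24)I6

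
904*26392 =23858368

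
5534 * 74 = 409516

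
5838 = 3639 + 2199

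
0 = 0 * 15764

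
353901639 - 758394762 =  - 404493123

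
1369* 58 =79402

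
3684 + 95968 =99652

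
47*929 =43663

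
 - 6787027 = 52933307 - 59720334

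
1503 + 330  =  1833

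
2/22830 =1/11415 =0.00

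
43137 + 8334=51471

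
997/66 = 15+7/66  =  15.11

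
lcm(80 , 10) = 80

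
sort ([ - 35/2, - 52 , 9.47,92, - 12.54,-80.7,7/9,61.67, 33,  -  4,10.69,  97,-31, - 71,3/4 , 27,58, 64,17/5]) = [ - 80.7 , - 71, - 52,-31, - 35/2, -12.54, - 4,  3/4, 7/9,17/5, 9.47,10.69,27,33 , 58,61.67,64,  92,97] 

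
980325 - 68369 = 911956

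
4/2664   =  1/666 = 0.00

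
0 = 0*4928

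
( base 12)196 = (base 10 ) 258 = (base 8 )402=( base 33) 7R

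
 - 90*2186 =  - 196740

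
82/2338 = 41/1169  =  0.04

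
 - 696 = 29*(-24)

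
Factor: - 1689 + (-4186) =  - 5875 = - 5^3*47^1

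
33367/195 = 33367/195  =  171.11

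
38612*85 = 3282020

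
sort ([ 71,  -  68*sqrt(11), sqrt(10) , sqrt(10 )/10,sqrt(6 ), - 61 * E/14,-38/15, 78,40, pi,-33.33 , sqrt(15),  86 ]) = [ - 68*sqrt ( 11),-33.33, - 61* E/14, - 38/15,sqrt( 10)/10,sqrt( 6 ), pi, sqrt ( 10),sqrt( 15 ) , 40,71,78,86 ] 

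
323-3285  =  -2962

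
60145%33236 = 26909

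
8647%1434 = 43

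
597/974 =597/974 =0.61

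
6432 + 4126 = 10558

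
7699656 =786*9796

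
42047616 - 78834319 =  - 36786703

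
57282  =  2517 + 54765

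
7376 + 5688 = 13064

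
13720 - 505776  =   - 492056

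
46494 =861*54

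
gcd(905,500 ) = 5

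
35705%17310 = 1085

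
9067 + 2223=11290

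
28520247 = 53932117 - 25411870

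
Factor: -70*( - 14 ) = 980 = 2^2*5^1*7^2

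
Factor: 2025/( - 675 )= - 3 = - 3^1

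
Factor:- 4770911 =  - 4770911^1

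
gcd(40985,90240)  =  5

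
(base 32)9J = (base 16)133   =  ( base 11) 25a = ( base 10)307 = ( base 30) a7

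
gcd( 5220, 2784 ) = 348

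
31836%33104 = 31836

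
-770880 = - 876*880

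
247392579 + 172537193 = 419929772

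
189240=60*3154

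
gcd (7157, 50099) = 7157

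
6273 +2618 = 8891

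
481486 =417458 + 64028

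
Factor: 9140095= 5^1*1828019^1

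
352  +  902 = 1254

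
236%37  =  14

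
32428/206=16214/103 = 157.42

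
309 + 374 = 683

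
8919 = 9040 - 121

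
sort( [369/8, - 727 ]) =[-727, 369/8 ] 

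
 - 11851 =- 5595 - 6256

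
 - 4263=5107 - 9370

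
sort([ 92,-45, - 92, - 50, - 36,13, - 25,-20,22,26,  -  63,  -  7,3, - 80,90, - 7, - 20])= [ -92, - 80, - 63, - 50, - 45,  -  36,-25, - 20,-20, - 7,- 7,3,13,  22,26,90,92]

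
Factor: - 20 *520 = -2^5 *5^2*13^1 = -  10400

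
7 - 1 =6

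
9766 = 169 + 9597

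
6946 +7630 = 14576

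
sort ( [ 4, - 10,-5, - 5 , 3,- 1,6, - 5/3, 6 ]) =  [ - 10, - 5, - 5,-5/3, - 1, 3,4,6 , 6] 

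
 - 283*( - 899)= 254417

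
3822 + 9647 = 13469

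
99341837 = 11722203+87619634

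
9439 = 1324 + 8115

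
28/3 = 28/3= 9.33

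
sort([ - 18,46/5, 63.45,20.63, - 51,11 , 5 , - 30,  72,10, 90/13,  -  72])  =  [- 72,-51,-30,-18  ,  5, 90/13,46/5, 10, 11, 20.63 , 63.45, 72 ] 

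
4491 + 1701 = 6192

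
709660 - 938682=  -229022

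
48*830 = 39840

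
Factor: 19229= 7^1 * 41^1 * 67^1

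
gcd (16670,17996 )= 2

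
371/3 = 371/3 = 123.67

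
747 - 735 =12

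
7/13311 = 7/13311 = 0.00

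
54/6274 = 27/3137 = 0.01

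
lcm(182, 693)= 18018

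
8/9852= 2/2463=0.00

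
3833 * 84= 321972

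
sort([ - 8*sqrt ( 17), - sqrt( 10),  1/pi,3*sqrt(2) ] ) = [ - 8*sqrt(17 ), - sqrt(10), 1/pi, 3*sqrt( 2) ] 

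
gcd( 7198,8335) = 1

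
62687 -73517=-10830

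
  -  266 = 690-956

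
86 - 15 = 71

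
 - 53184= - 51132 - 2052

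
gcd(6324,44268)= 6324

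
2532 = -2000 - -4532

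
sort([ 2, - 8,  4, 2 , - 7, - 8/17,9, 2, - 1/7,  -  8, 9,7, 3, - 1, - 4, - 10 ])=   [ - 10, - 8, - 8,- 7,  -  4, - 1,-8/17,-1/7, 2,2,  2, 3, 4 , 7,9, 9]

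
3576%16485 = 3576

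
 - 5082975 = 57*( - 89175 ) 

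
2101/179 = 2101/179 = 11.74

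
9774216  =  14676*666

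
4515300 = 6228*725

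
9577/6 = 9577/6 = 1596.17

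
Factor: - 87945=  - 3^1*5^1*11^1*13^1*41^1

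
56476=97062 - 40586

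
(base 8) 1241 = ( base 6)3041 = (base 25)11n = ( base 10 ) 673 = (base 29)N6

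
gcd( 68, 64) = 4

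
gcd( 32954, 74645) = 1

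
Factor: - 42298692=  - 2^2*3^1*3524891^1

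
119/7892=119/7892=0.02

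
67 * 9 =603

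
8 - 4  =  4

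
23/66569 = 23/66569  =  0.00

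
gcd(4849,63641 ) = 1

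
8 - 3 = 5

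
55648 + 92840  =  148488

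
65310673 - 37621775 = 27688898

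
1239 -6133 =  - 4894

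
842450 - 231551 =610899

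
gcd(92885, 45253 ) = 13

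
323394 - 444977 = -121583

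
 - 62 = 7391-7453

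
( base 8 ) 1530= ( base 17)2g6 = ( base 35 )OG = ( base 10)856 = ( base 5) 11411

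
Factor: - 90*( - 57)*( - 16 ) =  - 2^5*3^3*5^1*19^1 = -82080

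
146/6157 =146/6157 =0.02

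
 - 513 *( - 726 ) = 372438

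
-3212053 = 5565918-8777971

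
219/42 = 73/14 = 5.21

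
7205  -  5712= 1493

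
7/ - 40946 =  - 7/40946 = - 0.00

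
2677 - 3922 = -1245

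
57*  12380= 705660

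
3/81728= 3/81728 = 0.00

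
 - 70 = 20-90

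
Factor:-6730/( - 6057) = 2^1*3^(-2 ) * 5^1 =10/9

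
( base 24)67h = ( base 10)3641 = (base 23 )6k7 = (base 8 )7071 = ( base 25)5kg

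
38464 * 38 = 1461632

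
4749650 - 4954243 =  - 204593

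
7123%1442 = 1355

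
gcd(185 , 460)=5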